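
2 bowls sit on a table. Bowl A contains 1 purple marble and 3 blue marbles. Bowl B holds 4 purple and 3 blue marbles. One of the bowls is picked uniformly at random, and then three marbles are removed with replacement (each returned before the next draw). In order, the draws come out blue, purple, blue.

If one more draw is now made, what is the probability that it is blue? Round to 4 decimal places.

0.6126

Compute the likelihood of the observed sequence for each case: P(data | bowl A) = (3/4)(1/4)(3/4) = 0.14062; P(data | bowl B) = (3/7)(4/7)(3/7) = 0.10496.
Multiplying each by its prior: 1/2 · 0.14062 = 0.070312, 1/2 · 0.10496 = 0.052478; these sum to 0.12279.
Normalising, the posterior is P(bowl A | data) = 0.57262, P(bowl B | data) = 0.42738.
Averaging over the posterior, P(blue next | data) = (3/4)(0.57262) + (3/7)(0.42738) = 0.61263.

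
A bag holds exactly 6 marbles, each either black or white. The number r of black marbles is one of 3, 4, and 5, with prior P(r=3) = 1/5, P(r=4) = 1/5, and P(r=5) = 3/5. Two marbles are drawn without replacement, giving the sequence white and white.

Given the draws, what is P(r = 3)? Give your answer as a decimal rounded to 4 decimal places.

Under each hypothesis, the probability of the observed sequence is: P(data | r = 3) = (3/6)(2/5) = 1/5; P(data | r = 4) = (2/6)(1/5) = 1/15; P(data | r = 5) = (1/6)(0/5) = 0.
Weighting by the prior gives 1/5 · 1/5 = 1/25, 1/5 · 1/15 = 1/75, 3/5 · 0 = 0; summing to 4/75.
So P(r = 3 | data) = (1/25) / (4/75) = 3/4.

0.7500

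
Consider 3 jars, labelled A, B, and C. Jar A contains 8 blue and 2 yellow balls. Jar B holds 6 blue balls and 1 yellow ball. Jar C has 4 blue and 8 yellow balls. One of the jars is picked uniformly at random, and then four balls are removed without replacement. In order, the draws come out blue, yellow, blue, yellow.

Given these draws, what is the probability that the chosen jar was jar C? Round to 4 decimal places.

Under each hypothesis, the probability of the observed sequence is: P(data | jar A) = (8/10)(2/9)(7/8)(1/7) = 0.022222; P(data | jar B) = (6/7)(1/6)(5/5)(0/4) = 0; P(data | jar C) = (4/12)(8/11)(3/10)(7/9) = 0.056566.
Weighting by the prior gives 1/3 · 0.022222 = 0.0074074, 1/3 · 0 = 0, 1/3 · 0.056566 = 0.018855; summing to 0.026263.
So P(jar C | data) = (0.018855) / (0.026263) = 0.71795.

0.7179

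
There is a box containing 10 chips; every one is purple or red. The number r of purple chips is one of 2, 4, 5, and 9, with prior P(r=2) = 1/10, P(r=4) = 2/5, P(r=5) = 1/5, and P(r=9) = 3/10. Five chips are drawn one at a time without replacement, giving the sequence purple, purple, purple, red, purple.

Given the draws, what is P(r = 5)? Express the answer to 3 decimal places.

0.111

Compute the likelihood of the observed sequence for each case: P(data | r = 2) = (2/10)(1/9)(0/8) = 0; P(data | r = 4) = (4/10)(3/9)(2/8)(6/7)(1/6) = 0.0047619; P(data | r = 5) = (5/10)(4/9)(3/8)(5/7)(2/6) = 0.019841; P(data | r = 9) = (9/10)(8/9)(7/8)(1/7)(6/6) = 0.1.
Weighting by the prior gives 1/10 · 0 = 0, 2/5 · 0.0047619 = 0.0019048, 1/5 · 0.019841 = 0.0039683, 3/10 · 0.1 = 0.03; these sum to 0.035873.
By Bayes' rule, P(r = 5 | data) = (0.0039683) / (0.035873) = 0.11062.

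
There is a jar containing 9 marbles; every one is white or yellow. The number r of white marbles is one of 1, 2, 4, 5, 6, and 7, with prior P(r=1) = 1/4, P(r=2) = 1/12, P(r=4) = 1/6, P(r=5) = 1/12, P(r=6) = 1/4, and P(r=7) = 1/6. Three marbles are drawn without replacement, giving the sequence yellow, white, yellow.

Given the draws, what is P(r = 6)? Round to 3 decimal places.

The likelihood of the observed sequence under each hypothesis: P(data | r = 1) = (8/9)(1/8)(7/7) = 1/9; P(data | r = 2) = (7/9)(2/8)(6/7) = 1/6; P(data | r = 4) = (5/9)(4/8)(4/7) = 10/63; P(data | r = 5) = (4/9)(5/8)(3/7) = 5/42; P(data | r = 6) = (3/9)(6/8)(2/7) = 1/14; P(data | r = 7) = (2/9)(7/8)(1/7) = 1/36.
The prior-weighted likelihoods are 1/4 · 1/9 = 1/36, 1/12 · 1/6 = 1/72, 1/6 · 10/63 = 5/189, 1/12 · 5/42 = 5/504, 1/4 · 1/14 = 1/56, 1/6 · 1/36 = 1/216; summing to 19/189.
Hence P(r = 6 | data) = (1/56) / (19/189) = 27/152.

0.178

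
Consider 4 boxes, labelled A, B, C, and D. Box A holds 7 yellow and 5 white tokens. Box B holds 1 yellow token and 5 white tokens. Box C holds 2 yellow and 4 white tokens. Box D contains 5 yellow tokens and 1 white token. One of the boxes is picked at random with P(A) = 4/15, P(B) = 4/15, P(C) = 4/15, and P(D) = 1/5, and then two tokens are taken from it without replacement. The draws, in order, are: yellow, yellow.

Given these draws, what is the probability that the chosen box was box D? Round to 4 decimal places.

Under each hypothesis, the probability of the observed sequence is: P(data | box A) = (7/12)(6/11) = 0.31818; P(data | box B) = (1/6)(0/5) = 0; P(data | box C) = (2/6)(1/5) = 0.066667; P(data | box D) = (5/6)(4/5) = 0.66667.
The prior-weighted likelihoods are 4/15 · 0.31818 = 0.084848, 4/15 · 0 = 0, 4/15 · 0.066667 = 0.017778, 1/5 · 0.66667 = 0.13333; with total 0.23596.
Hence P(box D | data) = (0.13333) / (0.23596) = 0.56507.

0.5651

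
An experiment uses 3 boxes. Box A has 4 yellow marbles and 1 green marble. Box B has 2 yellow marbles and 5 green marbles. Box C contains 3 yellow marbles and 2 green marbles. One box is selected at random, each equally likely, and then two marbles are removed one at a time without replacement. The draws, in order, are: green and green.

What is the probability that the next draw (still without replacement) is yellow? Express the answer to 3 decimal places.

The likelihood of the observed sequence under each hypothesis: P(data | box A) = (1/5)(0/4) = 0; P(data | box B) = (5/7)(4/6) = 10/21; P(data | box C) = (2/5)(1/4) = 1/10.
Multiplying each by its prior: 1/3 · 0 = 0, 1/3 · 10/21 = 10/63, 1/3 · 1/10 = 1/30; summing to 121/630.
The posterior is then P(box A | data) = 0, P(box B | data) = 100/121, P(box C | data) = 21/121.
So P(yellow next | data) = Σ P(yellow next | H) P(H | data) = (2/5)(100/121) + (1)(21/121) = 61/121.

0.504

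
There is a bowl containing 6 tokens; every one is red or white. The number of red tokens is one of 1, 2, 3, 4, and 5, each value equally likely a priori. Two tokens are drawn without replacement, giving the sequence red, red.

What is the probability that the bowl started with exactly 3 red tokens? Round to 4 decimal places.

Compute the likelihood of the observed sequence for each case: P(data | r = 1) = (1/6)(0/5) = 0; P(data | r = 2) = (2/6)(1/5) = 1/15; P(data | r = 3) = (3/6)(2/5) = 1/5; P(data | r = 4) = (4/6)(3/5) = 2/5; P(data | r = 5) = (5/6)(4/5) = 2/3.
The prior-weighted likelihoods are 1/5 · 0 = 0, 1/5 · 1/15 = 1/75, 1/5 · 1/5 = 1/25, 1/5 · 2/5 = 2/25, 1/5 · 2/3 = 2/15; these sum to 4/15.
Therefore the posterior P(r = 3 | data) = (1/25) / (4/15) = 3/20.

0.1500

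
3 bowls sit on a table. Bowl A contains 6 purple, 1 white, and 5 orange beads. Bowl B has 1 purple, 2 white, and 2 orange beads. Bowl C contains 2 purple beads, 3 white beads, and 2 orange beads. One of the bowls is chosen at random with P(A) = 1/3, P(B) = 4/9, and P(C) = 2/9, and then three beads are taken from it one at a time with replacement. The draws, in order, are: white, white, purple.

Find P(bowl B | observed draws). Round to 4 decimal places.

For each hypothesis, P(data | H) works out to: P(data | bowl A) = (1/12)(1/12)(6/12) = 0.0034722; P(data | bowl B) = (2/5)(2/5)(1/5) = 0.032; P(data | bowl C) = (3/7)(3/7)(2/7) = 0.052478.
Weighting by the prior gives 1/3 · 0.0034722 = 0.0011574, 4/9 · 0.032 = 0.014222, 2/9 · 0.052478 = 0.011662; summing to 0.027041.
So P(bowl B | data) = (0.014222) / (0.027041) = 0.52594.

0.5259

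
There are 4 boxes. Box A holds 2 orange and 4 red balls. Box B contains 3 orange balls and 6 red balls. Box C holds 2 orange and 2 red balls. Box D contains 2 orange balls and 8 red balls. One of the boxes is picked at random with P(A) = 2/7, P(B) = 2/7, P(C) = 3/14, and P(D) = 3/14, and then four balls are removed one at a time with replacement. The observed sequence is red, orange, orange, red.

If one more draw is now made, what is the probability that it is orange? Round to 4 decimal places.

Compute the likelihood of the observed sequence for each case: P(data | box A) = (4/6)(2/6)(2/6)(4/6) = 0.049383; P(data | box B) = (6/9)(3/9)(3/9)(6/9) = 0.049383; P(data | box C) = (2/4)(2/4)(2/4)(2/4) = 0.0625; P(data | box D) = (8/10)(2/10)(2/10)(8/10) = 0.0256.
Weighting by the prior gives 2/7 · 0.049383 = 0.014109, 2/7 · 0.049383 = 0.014109, 3/14 · 0.0625 = 0.013393, 3/14 · 0.0256 = 0.0054857; summing to 0.047097.
Dividing through by the total gives posterior P(box A | data) = 0.29958, P(box B | data) = 0.29958, P(box C | data) = 0.28437, P(box D | data) = 0.11648.
The predictive probability is P(orange next | data) = (1/3)(0.29958) + (1/3)(0.29958) + (1/2)(0.28437) + (1/5)(0.11648) = 0.3652.

0.3652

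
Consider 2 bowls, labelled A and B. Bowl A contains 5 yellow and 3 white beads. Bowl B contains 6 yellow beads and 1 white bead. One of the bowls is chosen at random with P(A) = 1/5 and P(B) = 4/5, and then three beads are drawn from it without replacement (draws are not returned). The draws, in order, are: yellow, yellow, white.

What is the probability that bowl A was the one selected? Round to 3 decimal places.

0.238

For each hypothesis, P(data | H) works out to: P(data | bowl A) = (5/8)(4/7)(3/6) = 5/28; P(data | bowl B) = (6/7)(5/6)(1/5) = 1/7.
Multiplying each by its prior: 1/5 · 5/28 = 1/28, 4/5 · 1/7 = 4/35; summing to 3/20.
Hence P(bowl A | data) = (1/28) / (3/20) = 5/21.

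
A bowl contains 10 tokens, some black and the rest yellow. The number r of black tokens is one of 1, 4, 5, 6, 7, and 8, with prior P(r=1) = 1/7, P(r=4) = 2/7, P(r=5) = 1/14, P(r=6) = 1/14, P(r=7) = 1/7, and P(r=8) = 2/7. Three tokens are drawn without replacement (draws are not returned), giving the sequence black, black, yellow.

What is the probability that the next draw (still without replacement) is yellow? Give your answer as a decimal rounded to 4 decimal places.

Compute the likelihood of the observed sequence for each case: P(data | r = 1) = (1/10)(0/9) = 0; P(data | r = 4) = (4/10)(3/9)(6/8) = 0.1; P(data | r = 5) = (5/10)(4/9)(5/8) = 0.13889; P(data | r = 6) = (6/10)(5/9)(4/8) = 0.16667; P(data | r = 7) = (7/10)(6/9)(3/8) = 0.175; P(data | r = 8) = (8/10)(7/9)(2/8) = 0.15556.
The prior-weighted likelihoods are 1/7 · 0 = 0, 2/7 · 0.1 = 0.028571, 1/14 · 0.13889 = 0.0099206, 1/14 · 0.16667 = 0.011905, 1/7 · 0.175 = 0.025, 2/7 · 0.15556 = 0.044444; summing to 0.11984.
The posterior is then P(r = 1 | data) = 0, P(r = 4 | data) = 0.23841, P(r = 5 | data) = 0.082781, P(r = 6 | data) = 0.099338, P(r = 7 | data) = 0.20861, P(r = 8 | data) = 0.37086.
So P(yellow next | data) = Σ P(yellow next | H) P(H | data) = (5/7)(0.23841) + (4/7)(0.082781) + (3/7)(0.099338) + (2/7)(0.20861) + (1/7)(0.37086) = 0.37275.

0.3728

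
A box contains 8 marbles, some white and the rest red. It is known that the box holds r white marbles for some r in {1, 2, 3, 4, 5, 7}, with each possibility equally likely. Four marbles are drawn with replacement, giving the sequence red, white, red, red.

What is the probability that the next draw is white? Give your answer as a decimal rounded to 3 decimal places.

The likelihood of the observed sequence under each hypothesis: P(data | r = 1) = (7/8)(1/8)(7/8)(7/8) = 0.08374; P(data | r = 2) = (6/8)(2/8)(6/8)(6/8) = 0.10547; P(data | r = 3) = (5/8)(3/8)(5/8)(5/8) = 0.091553; P(data | r = 4) = (4/8)(4/8)(4/8)(4/8) = 0.0625; P(data | r = 5) = (3/8)(5/8)(3/8)(3/8) = 0.032959; P(data | r = 7) = (1/8)(7/8)(1/8)(1/8) = 0.001709.
Weighting by the prior gives 1/6 · 0.08374 = 0.013957, 1/6 · 0.10547 = 0.017578, 1/6 · 0.091553 = 0.015259, 1/6 · 0.0625 = 0.010417, 1/6 · 0.032959 = 0.0054932, 1/6 · 0.001709 = 0.00028483; summing to 0.062988.
The posterior is then P(r = 1 | data) = 0.22158, P(r = 2 | data) = 0.27907, P(r = 3 | data) = 0.24225, P(r = 4 | data) = 0.16537, P(r = 5 | data) = 0.087209, P(r = 7 | data) = 0.004522.
Averaging over the posterior, P(white next | data) = (1/8)(0.22158) + (1/4)(0.27907) + (3/8)(0.24225) + (1/2)(0.16537) + (5/8)(0.087209) + (7/8)(0.004522) = 0.32946.

0.329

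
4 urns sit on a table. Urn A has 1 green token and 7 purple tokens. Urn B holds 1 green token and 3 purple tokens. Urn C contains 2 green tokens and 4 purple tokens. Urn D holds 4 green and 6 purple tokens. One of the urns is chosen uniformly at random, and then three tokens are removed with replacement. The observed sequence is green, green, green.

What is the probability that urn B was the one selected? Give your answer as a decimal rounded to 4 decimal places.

For each hypothesis, P(data | H) works out to: P(data | urn A) = (1/8)(1/8)(1/8) = 0.0019531; P(data | urn B) = (1/4)(1/4)(1/4) = 0.015625; P(data | urn C) = (2/6)(2/6)(2/6) = 0.037037; P(data | urn D) = (4/10)(4/10)(4/10) = 0.064.
Weighting by the prior gives 1/4 · 0.0019531 = 0.00048828, 1/4 · 0.015625 = 0.0039062, 1/4 · 0.037037 = 0.0092593, 1/4 · 0.064 = 0.016; summing to 0.029654.
By Bayes' rule, P(urn B | data) = (0.0039062) / (0.029654) = 0.13173.

0.1317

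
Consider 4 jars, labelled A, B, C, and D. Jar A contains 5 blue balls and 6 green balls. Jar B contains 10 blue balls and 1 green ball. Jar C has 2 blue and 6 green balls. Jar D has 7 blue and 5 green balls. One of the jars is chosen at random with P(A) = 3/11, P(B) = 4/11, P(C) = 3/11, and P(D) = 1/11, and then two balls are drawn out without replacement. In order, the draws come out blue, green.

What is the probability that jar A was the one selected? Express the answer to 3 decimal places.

The likelihood of the observed sequence under each hypothesis: P(data | jar A) = (5/11)(6/10) = 0.27273; P(data | jar B) = (10/11)(1/10) = 0.090909; P(data | jar C) = (2/8)(6/7) = 0.21429; P(data | jar D) = (7/12)(5/11) = 0.26515.
The prior-weighted likelihoods are 3/11 · 0.27273 = 0.07438, 4/11 · 0.090909 = 0.033058, 3/11 · 0.21429 = 0.058442, 1/11 · 0.26515 = 0.024105; with total 0.18998.
Hence P(jar A | data) = (0.07438) / (0.18998) = 0.39151.

0.392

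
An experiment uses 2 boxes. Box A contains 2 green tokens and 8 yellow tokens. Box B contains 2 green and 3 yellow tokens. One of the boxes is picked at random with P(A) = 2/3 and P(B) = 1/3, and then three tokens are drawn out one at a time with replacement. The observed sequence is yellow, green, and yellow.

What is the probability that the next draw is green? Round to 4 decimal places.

Under each hypothesis, the probability of the observed sequence is: P(data | box A) = (8/10)(2/10)(8/10) = 16/125; P(data | box B) = (3/5)(2/5)(3/5) = 18/125.
Weighting by the prior gives 2/3 · 16/125 = 32/375, 1/3 · 18/125 = 6/125; with total 2/15.
The posterior is then P(box A | data) = 16/25, P(box B | data) = 9/25.
Averaging over the posterior, P(green next | data) = (1/5)(16/25) + (2/5)(9/25) = 34/125.

0.2720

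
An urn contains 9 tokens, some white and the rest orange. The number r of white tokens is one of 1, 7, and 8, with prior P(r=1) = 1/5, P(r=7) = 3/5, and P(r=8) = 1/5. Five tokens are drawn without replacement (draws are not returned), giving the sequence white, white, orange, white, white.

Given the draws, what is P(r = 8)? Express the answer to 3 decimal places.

0.250

Compute the likelihood of the observed sequence for each case: P(data | r = 1) = (1/9)(0/8) = 0; P(data | r = 7) = (7/9)(6/8)(2/7)(5/6)(4/5) = 1/9; P(data | r = 8) = (8/9)(7/8)(1/7)(6/6)(5/5) = 1/9.
Multiplying each by its prior: 1/5 · 0 = 0, 3/5 · 1/9 = 1/15, 1/5 · 1/9 = 1/45; these sum to 4/45.
By Bayes' rule, P(r = 8 | data) = (1/45) / (4/45) = 1/4.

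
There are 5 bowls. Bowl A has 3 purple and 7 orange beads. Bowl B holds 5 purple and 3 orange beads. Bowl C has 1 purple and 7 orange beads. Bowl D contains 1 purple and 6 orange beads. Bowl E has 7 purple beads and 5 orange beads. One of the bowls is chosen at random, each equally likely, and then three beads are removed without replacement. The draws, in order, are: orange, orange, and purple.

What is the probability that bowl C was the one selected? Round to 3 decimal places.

0.196

For each hypothesis, P(data | H) works out to: P(data | bowl A) = (7/10)(6/9)(3/8) = 0.175; P(data | bowl B) = (3/8)(2/7)(5/6) = 0.089286; P(data | bowl C) = (7/8)(6/7)(1/6) = 0.125; P(data | bowl D) = (6/7)(5/6)(1/5) = 0.14286; P(data | bowl E) = (5/12)(4/11)(7/10) = 0.10606.
Multiplying each by its prior: 1/5 · 0.175 = 0.035, 1/5 · 0.089286 = 0.017857, 1/5 · 0.125 = 0.025, 1/5 · 0.14286 = 0.028571, 1/5 · 0.10606 = 0.021212; with total 0.12764.
Therefore the posterior P(bowl C | data) = (0.025) / (0.12764) = 0.19586.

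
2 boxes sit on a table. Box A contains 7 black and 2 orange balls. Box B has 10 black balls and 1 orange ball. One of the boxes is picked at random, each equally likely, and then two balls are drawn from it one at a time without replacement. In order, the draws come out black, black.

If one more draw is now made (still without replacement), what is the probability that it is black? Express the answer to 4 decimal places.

0.8162

The likelihood of the observed sequence under each hypothesis: P(data | box A) = (7/9)(6/8) = 7/12; P(data | box B) = (10/11)(9/10) = 9/11.
The prior-weighted likelihoods are 1/2 · 7/12 = 7/24, 1/2 · 9/11 = 9/22; these sum to 185/264.
The posterior is then P(box A | data) = 77/185, P(box B | data) = 108/185.
So P(black next | data) = Σ P(black next | H) P(H | data) = (5/7)(77/185) + (8/9)(108/185) = 151/185.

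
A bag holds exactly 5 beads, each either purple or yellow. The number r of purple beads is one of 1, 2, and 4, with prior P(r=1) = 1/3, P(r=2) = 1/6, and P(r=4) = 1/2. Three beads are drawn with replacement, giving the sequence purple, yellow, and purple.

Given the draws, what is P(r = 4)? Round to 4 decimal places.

0.7059

Compute the likelihood of the observed sequence for each case: P(data | r = 1) = (1/5)(4/5)(1/5) = 4/125; P(data | r = 2) = (2/5)(3/5)(2/5) = 12/125; P(data | r = 4) = (4/5)(1/5)(4/5) = 16/125.
Weighting by the prior gives 1/3 · 4/125 = 4/375, 1/6 · 12/125 = 2/125, 1/2 · 16/125 = 8/125; summing to 34/375.
Therefore the posterior P(r = 4 | data) = (8/125) / (34/375) = 12/17.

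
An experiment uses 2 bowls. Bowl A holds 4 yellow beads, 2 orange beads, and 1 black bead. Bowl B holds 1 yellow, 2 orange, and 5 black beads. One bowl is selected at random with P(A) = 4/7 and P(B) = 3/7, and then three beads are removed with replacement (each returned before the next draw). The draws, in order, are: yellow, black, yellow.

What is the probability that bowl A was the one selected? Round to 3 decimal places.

0.864

The likelihood of the observed sequence under each hypothesis: P(data | bowl A) = (4/7)(1/7)(4/7) = 0.046647; P(data | bowl B) = (1/8)(5/8)(1/8) = 0.0097656.
Weighting by the prior gives 4/7 · 0.046647 = 0.026656, 3/7 · 0.0097656 = 0.0041853; with total 0.030841.
Therefore the posterior P(bowl A | data) = (0.026656) / (0.030841) = 0.86429.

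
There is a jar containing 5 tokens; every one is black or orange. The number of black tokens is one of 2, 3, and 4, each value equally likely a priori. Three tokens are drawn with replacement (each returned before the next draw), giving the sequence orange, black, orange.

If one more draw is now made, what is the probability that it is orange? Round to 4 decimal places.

0.4824

The likelihood of the observed sequence under each hypothesis: P(data | r = 2) = (3/5)(2/5)(3/5) = 18/125; P(data | r = 3) = (2/5)(3/5)(2/5) = 12/125; P(data | r = 4) = (1/5)(4/5)(1/5) = 4/125.
The prior-weighted likelihoods are 1/3 · 18/125 = 6/125, 1/3 · 12/125 = 4/125, 1/3 · 4/125 = 4/375; these sum to 34/375.
Dividing through by the total gives posterior P(r = 2 | data) = 9/17, P(r = 3 | data) = 6/17, P(r = 4 | data) = 2/17.
So P(orange next | data) = Σ P(orange next | H) P(H | data) = (3/5)(9/17) + (2/5)(6/17) + (1/5)(2/17) = 41/85.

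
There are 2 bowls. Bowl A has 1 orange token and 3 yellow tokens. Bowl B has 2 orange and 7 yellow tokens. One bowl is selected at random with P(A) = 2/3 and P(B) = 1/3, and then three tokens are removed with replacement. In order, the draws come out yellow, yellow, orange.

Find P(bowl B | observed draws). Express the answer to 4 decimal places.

0.3234

For each hypothesis, P(data | H) works out to: P(data | bowl A) = (3/4)(3/4)(1/4) = 0.14062; P(data | bowl B) = (7/9)(7/9)(2/9) = 0.13443.
The prior-weighted likelihoods are 2/3 · 0.14062 = 0.09375, 1/3 · 0.13443 = 0.04481; summing to 0.13856.
Hence P(bowl B | data) = (0.04481) / (0.13856) = 0.3234.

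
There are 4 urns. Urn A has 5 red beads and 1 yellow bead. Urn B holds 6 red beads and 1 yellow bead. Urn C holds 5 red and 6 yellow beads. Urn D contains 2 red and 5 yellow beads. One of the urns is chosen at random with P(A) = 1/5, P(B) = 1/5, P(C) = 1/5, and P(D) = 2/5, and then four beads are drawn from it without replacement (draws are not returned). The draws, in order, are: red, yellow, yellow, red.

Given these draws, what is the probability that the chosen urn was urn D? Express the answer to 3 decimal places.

0.557

Under each hypothesis, the probability of the observed sequence is: P(data | urn A) = (5/6)(1/5)(0/4) = 0; P(data | urn B) = (6/7)(1/6)(0/5) = 0; P(data | urn C) = (5/11)(6/10)(5/9)(4/8) = 0.075758; P(data | urn D) = (2/7)(5/6)(4/5)(1/4) = 0.047619.
Multiplying each by its prior: 1/5 · 0 = 0, 1/5 · 0 = 0, 1/5 · 0.075758 = 0.015152, 2/5 · 0.047619 = 0.019048; these sum to 0.034199.
So P(urn D | data) = (0.019048) / (0.034199) = 0.55696.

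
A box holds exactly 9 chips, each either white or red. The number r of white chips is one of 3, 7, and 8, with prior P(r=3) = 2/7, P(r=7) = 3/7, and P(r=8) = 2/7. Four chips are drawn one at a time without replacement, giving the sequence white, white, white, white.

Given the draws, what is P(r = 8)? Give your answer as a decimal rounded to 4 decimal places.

0.5714

For each hypothesis, P(data | H) works out to: P(data | r = 3) = (3/9)(2/8)(1/7)(0/6) = 0; P(data | r = 7) = (7/9)(6/8)(5/7)(4/6) = 5/18; P(data | r = 8) = (8/9)(7/8)(6/7)(5/6) = 5/9.
Weighting by the prior gives 2/7 · 0 = 0, 3/7 · 5/18 = 5/42, 2/7 · 5/9 = 10/63; with total 5/18.
Therefore the posterior P(r = 8 | data) = (10/63) / (5/18) = 4/7.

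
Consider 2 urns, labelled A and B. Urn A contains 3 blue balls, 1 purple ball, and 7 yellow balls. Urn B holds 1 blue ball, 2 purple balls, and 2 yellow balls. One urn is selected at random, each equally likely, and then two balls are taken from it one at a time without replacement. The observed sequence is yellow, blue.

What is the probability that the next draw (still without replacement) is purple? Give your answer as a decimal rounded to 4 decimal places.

0.3021

Under each hypothesis, the probability of the observed sequence is: P(data | urn A) = (7/11)(3/10) = 21/110; P(data | urn B) = (2/5)(1/4) = 1/10.
The prior-weighted likelihoods are 1/2 · 21/110 = 21/220, 1/2 · 1/10 = 1/20; these sum to 8/55.
The posterior is then P(urn A | data) = 21/32, P(urn B | data) = 11/32.
The predictive probability is P(purple next | data) = (1/9)(21/32) + (2/3)(11/32) = 29/96.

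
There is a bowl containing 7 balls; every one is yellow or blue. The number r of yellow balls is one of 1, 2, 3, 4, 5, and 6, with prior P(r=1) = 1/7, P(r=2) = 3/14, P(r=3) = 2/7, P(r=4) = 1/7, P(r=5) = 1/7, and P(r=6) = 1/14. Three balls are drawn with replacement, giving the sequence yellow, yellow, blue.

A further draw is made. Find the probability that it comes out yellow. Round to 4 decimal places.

For each hypothesis, P(data | H) works out to: P(data | r = 1) = (1/7)(1/7)(6/7) = 0.017493; P(data | r = 2) = (2/7)(2/7)(5/7) = 0.058309; P(data | r = 3) = (3/7)(3/7)(4/7) = 0.10496; P(data | r = 4) = (4/7)(4/7)(3/7) = 0.13994; P(data | r = 5) = (5/7)(5/7)(2/7) = 0.14577; P(data | r = 6) = (6/7)(6/7)(1/7) = 0.10496.
Multiplying each by its prior: 1/7 · 0.017493 = 0.002499, 3/14 · 0.058309 = 0.012495, 2/7 · 0.10496 = 0.029988, 1/7 · 0.13994 = 0.019992, 1/7 · 0.14577 = 0.020825, 1/14 · 0.10496 = 0.0074969; these sum to 0.093294.
Dividing through by the total gives posterior P(r = 1 | data) = 0.026786, P(r = 2 | data) = 0.13393, P(r = 3 | data) = 0.32143, P(r = 4 | data) = 0.21429, P(r = 5 | data) = 0.22321, P(r = 6 | data) = 0.080357.
So P(yellow next | data) = Σ P(yellow next | H) P(H | data) = (1/7)(0.026786) + (2/7)(0.13393) + (3/7)(0.32143) + (4/7)(0.21429) + (5/7)(0.22321) + (6/7)(0.080357) = 0.53061.

0.5306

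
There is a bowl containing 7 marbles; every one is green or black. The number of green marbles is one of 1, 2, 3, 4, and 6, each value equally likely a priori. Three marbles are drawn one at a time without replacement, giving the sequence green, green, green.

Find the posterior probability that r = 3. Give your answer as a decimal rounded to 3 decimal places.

0.040

The likelihood of the observed sequence under each hypothesis: P(data | r = 1) = (1/7)(0/6) = 0; P(data | r = 2) = (2/7)(1/6)(0/5) = 0; P(data | r = 3) = (3/7)(2/6)(1/5) = 1/35; P(data | r = 4) = (4/7)(3/6)(2/5) = 4/35; P(data | r = 6) = (6/7)(5/6)(4/5) = 4/7.
Weighting by the prior gives 1/5 · 0 = 0, 1/5 · 0 = 0, 1/5 · 1/35 = 1/175, 1/5 · 4/35 = 4/175, 1/5 · 4/7 = 4/35; with total 1/7.
By Bayes' rule, P(r = 3 | data) = (1/175) / (1/7) = 1/25.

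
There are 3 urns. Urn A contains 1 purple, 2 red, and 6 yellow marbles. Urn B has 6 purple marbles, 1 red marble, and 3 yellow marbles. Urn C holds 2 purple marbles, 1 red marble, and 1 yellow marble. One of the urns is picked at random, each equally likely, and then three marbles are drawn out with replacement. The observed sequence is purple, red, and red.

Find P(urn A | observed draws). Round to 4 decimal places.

0.1284

The likelihood of the observed sequence under each hypothesis: P(data | urn A) = (1/9)(2/9)(2/9) = 0.005487; P(data | urn B) = (6/10)(1/10)(1/10) = 0.006; P(data | urn C) = (2/4)(1/4)(1/4) = 0.03125.
Weighting by the prior gives 1/3 · 0.005487 = 0.001829, 1/3 · 0.006 = 0.002, 1/3 · 0.03125 = 0.010417; with total 0.014246.
So P(urn A | data) = (0.001829) / (0.014246) = 0.12839.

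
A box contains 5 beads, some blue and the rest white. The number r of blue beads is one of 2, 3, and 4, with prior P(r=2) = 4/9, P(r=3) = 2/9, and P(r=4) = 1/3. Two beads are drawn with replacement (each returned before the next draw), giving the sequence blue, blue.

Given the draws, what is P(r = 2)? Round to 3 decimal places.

0.195

Compute the likelihood of the observed sequence for each case: P(data | r = 2) = (2/5)(2/5) = 4/25; P(data | r = 3) = (3/5)(3/5) = 9/25; P(data | r = 4) = (4/5)(4/5) = 16/25.
The prior-weighted likelihoods are 4/9 · 4/25 = 16/225, 2/9 · 9/25 = 2/25, 1/3 · 16/25 = 16/75; summing to 82/225.
Therefore the posterior P(r = 2 | data) = (16/225) / (82/225) = 8/41.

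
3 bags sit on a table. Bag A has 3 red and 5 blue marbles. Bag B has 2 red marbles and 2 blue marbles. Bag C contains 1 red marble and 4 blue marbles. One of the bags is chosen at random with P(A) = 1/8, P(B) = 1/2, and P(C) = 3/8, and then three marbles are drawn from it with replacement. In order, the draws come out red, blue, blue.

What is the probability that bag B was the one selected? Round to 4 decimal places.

Under each hypothesis, the probability of the observed sequence is: P(data | bag A) = (3/8)(5/8)(5/8) = 0.14648; P(data | bag B) = (2/4)(2/4)(2/4) = 0.125; P(data | bag C) = (1/5)(4/5)(4/5) = 0.128.
Multiplying each by its prior: 1/8 · 0.14648 = 0.018311, 1/2 · 0.125 = 0.0625, 3/8 · 0.128 = 0.048; these sum to 0.12881.
So P(bag B | data) = (0.0625) / (0.12881) = 0.48521.

0.4852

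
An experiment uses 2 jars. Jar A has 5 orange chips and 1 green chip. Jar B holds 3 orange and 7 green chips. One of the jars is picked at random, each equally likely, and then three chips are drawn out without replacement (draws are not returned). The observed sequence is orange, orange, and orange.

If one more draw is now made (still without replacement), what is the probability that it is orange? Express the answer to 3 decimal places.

The likelihood of the observed sequence under each hypothesis: P(data | jar A) = (5/6)(4/5)(3/4) = 1/2; P(data | jar B) = (3/10)(2/9)(1/8) = 1/120.
The prior-weighted likelihoods are 1/2 · 1/2 = 1/4, 1/2 · 1/120 = 1/240; summing to 61/240.
Normalising, the posterior is P(jar A | data) = 60/61, P(jar B | data) = 1/61.
Averaging over the posterior, P(orange next | data) = (2/3)(60/61) + (0)(1/61) = 40/61.

0.656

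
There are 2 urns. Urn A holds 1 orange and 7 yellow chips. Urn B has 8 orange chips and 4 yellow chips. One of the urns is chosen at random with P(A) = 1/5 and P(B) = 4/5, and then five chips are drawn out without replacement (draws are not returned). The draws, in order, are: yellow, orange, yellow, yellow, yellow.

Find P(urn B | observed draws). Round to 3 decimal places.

For each hypothesis, P(data | H) works out to: P(data | urn A) = (7/8)(1/7)(6/6)(5/5)(4/4) = 0.125; P(data | urn B) = (4/12)(8/11)(3/10)(2/9)(1/8) = 0.0020202.
Multiplying each by its prior: 1/5 · 0.125 = 0.025, 4/5 · 0.0020202 = 0.0016162; summing to 0.026616.
So P(urn B | data) = (0.0016162) / (0.026616) = 0.060721.

0.061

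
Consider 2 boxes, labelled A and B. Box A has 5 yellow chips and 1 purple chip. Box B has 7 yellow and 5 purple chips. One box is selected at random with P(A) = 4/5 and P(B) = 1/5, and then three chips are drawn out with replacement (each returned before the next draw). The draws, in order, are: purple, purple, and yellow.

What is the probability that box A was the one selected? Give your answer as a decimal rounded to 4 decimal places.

0.4776

Under each hypothesis, the probability of the observed sequence is: P(data | box A) = (1/6)(1/6)(5/6) = 0.023148; P(data | box B) = (5/12)(5/12)(7/12) = 0.10127.
The prior-weighted likelihoods are 4/5 · 0.023148 = 0.018519, 1/5 · 0.10127 = 0.020255; summing to 0.038773.
Hence P(box A | data) = (0.018519) / (0.038773) = 0.47761.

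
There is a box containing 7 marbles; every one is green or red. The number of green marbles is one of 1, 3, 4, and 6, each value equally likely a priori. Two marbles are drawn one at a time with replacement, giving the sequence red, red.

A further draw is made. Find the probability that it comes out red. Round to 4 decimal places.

Compute the likelihood of the observed sequence for each case: P(data | r = 1) = (6/7)(6/7) = 36/49; P(data | r = 3) = (4/7)(4/7) = 16/49; P(data | r = 4) = (3/7)(3/7) = 9/49; P(data | r = 6) = (1/7)(1/7) = 1/49.
The prior-weighted likelihoods are 1/4 · 36/49 = 9/49, 1/4 · 16/49 = 4/49, 1/4 · 9/49 = 9/196, 1/4 · 1/49 = 1/196; these sum to 31/98.
Normalising, the posterior is P(r = 1 | data) = 18/31, P(r = 3 | data) = 8/31, P(r = 4 | data) = 9/62, P(r = 6 | data) = 1/62.
The predictive probability is P(red next | data) = (6/7)(18/31) + (4/7)(8/31) + (3/7)(9/62) + (1/7)(1/62) = 22/31.

0.7097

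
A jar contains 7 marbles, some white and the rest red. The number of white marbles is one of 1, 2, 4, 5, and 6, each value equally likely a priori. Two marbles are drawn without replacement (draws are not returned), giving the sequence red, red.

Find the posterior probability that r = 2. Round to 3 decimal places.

Compute the likelihood of the observed sequence for each case: P(data | r = 1) = (6/7)(5/6) = 5/7; P(data | r = 2) = (5/7)(4/6) = 10/21; P(data | r = 4) = (3/7)(2/6) = 1/7; P(data | r = 5) = (2/7)(1/6) = 1/21; P(data | r = 6) = (1/7)(0/6) = 0.
Weighting by the prior gives 1/5 · 5/7 = 1/7, 1/5 · 10/21 = 2/21, 1/5 · 1/7 = 1/35, 1/5 · 1/21 = 1/105, 1/5 · 0 = 0; these sum to 29/105.
By Bayes' rule, P(r = 2 | data) = (2/21) / (29/105) = 10/29.

0.345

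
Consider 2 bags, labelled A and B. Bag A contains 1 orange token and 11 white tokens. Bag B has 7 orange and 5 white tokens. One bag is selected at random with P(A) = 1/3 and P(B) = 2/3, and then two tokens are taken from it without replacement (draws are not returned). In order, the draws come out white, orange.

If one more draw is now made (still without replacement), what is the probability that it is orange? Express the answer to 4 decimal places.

0.5185

The likelihood of the observed sequence under each hypothesis: P(data | bag A) = (11/12)(1/11) = 1/12; P(data | bag B) = (5/12)(7/11) = 35/132.
Weighting by the prior gives 1/3 · 1/12 = 1/36, 2/3 · 35/132 = 35/198; these sum to 9/44.
Dividing through by the total gives posterior P(bag A | data) = 11/81, P(bag B | data) = 70/81.
So P(orange next | data) = Σ P(orange next | H) P(H | data) = (0)(11/81) + (3/5)(70/81) = 14/27.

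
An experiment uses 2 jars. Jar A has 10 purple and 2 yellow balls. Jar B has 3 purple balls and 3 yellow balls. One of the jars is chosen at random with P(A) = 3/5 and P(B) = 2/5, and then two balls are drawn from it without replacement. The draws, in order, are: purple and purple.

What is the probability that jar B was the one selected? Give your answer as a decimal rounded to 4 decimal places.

0.1636

The likelihood of the observed sequence under each hypothesis: P(data | jar A) = (10/12)(9/11) = 15/22; P(data | jar B) = (3/6)(2/5) = 1/5.
The prior-weighted likelihoods are 3/5 · 15/22 = 9/22, 2/5 · 1/5 = 2/25; with total 269/550.
Therefore the posterior P(jar B | data) = (2/25) / (269/550) = 44/269.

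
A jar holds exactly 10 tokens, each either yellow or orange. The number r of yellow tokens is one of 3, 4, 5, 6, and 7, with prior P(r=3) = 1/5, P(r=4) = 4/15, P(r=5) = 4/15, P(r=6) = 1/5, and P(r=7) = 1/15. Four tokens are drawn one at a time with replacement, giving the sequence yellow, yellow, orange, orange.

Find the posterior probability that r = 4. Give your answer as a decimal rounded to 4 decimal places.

Under each hypothesis, the probability of the observed sequence is: P(data | r = 3) = (3/10)(3/10)(7/10)(7/10) = 0.0441; P(data | r = 4) = (4/10)(4/10)(6/10)(6/10) = 0.0576; P(data | r = 5) = (5/10)(5/10)(5/10)(5/10) = 0.0625; P(data | r = 6) = (6/10)(6/10)(4/10)(4/10) = 0.0576; P(data | r = 7) = (7/10)(7/10)(3/10)(3/10) = 0.0441.
The prior-weighted likelihoods are 1/5 · 0.0441 = 0.00882, 4/15 · 0.0576 = 0.01536, 4/15 · 0.0625 = 0.016667, 1/5 · 0.0576 = 0.01152, 1/15 · 0.0441 = 0.00294; summing to 0.055307.
So P(r = 4 | data) = (0.01536) / (0.055307) = 0.27772.

0.2777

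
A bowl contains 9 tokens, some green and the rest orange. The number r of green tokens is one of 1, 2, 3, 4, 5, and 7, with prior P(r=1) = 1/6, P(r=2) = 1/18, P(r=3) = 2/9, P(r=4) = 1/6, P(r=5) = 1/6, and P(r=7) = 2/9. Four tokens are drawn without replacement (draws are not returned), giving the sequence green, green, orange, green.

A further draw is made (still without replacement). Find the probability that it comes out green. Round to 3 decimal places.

For each hypothesis, P(data | H) works out to: P(data | r = 1) = (1/9)(0/8) = 0; P(data | r = 2) = (2/9)(1/8)(7/7)(0/6) = 0; P(data | r = 3) = (3/9)(2/8)(6/7)(1/6) = 0.011905; P(data | r = 4) = (4/9)(3/8)(5/7)(2/6) = 0.039683; P(data | r = 5) = (5/9)(4/8)(4/7)(3/6) = 0.079365; P(data | r = 7) = (7/9)(6/8)(2/7)(5/6) = 0.13889.
Multiplying each by its prior: 1/6 · 0 = 0, 1/18 · 0 = 0, 2/9 · 0.011905 = 0.0026455, 1/6 · 0.039683 = 0.0066138, 1/6 · 0.079365 = 0.013228, 2/9 · 0.13889 = 0.030864; these sum to 0.053351.
Dividing through by the total gives posterior P(r = 1 | data) = 0, P(r = 2 | data) = 0, P(r = 3 | data) = 0.049587, P(r = 4 | data) = 0.12397, P(r = 5 | data) = 0.24793, P(r = 7 | data) = 0.57851.
So P(green next | data) = Σ P(green next | H) P(H | data) = (0)(0.049587) + (1/5)(0.12397) + (2/5)(0.24793) + (4/5)(0.57851) = 0.58678.

0.587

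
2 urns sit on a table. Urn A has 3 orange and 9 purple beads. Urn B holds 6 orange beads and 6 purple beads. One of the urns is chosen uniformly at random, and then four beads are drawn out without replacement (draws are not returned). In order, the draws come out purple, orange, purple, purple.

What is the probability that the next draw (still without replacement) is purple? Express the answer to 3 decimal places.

0.629

Under each hypothesis, the probability of the observed sequence is: P(data | urn A) = (9/12)(3/11)(8/10)(7/9) = 7/55; P(data | urn B) = (6/12)(6/11)(5/10)(4/9) = 2/33.
The prior-weighted likelihoods are 1/2 · 7/55 = 7/110, 1/2 · 2/33 = 1/33; summing to 31/330.
The posterior is then P(urn A | data) = 21/31, P(urn B | data) = 10/31.
The predictive probability is P(purple next | data) = (3/4)(21/31) + (3/8)(10/31) = 39/62.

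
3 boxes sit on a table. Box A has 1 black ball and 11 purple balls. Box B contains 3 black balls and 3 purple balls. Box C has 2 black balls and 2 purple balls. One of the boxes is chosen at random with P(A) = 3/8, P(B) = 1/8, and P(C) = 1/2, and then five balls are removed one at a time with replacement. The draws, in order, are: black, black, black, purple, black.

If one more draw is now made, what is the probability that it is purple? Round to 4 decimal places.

For each hypothesis, P(data | H) works out to: P(data | box A) = (1/12)(1/12)(1/12)(11/12)(1/12) = 4.4207e-05; P(data | box B) = (3/6)(3/6)(3/6)(3/6)(3/6) = 0.03125; P(data | box C) = (2/4)(2/4)(2/4)(2/4)(2/4) = 0.03125.
Weighting by the prior gives 3/8 · 4.4207e-05 = 1.6577e-05, 1/8 · 0.03125 = 0.0039062, 1/2 · 0.03125 = 0.015625; these sum to 0.019548.
Normalising, the posterior is P(box A | data) = 0.00084805, P(box B | data) = 0.19983, P(box C | data) = 0.79932.
The predictive probability is P(purple next | data) = (11/12)(0.00084805) + (1/2)(0.19983) + (1/2)(0.79932) = 0.50035.

0.5004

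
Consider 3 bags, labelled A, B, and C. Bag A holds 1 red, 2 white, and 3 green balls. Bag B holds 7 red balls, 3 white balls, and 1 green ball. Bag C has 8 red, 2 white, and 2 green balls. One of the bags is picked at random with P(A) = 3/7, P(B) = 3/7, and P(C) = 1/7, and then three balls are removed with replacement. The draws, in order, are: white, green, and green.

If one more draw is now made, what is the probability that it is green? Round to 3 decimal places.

0.484

For each hypothesis, P(data | H) works out to: P(data | bag A) = (2/6)(3/6)(3/6) = 0.083333; P(data | bag B) = (3/11)(1/11)(1/11) = 0.0022539; P(data | bag C) = (2/12)(2/12)(2/12) = 0.0046296.
Multiplying each by its prior: 3/7 · 0.083333 = 0.035714, 3/7 · 0.0022539 = 0.00096598, 1/7 · 0.0046296 = 0.00066138; these sum to 0.037342.
Normalising, the posterior is P(bag A | data) = 0.95642, P(bag B | data) = 0.025869, P(bag C | data) = 0.017711.
Averaging over the posterior, P(green next | data) = (1/2)(0.95642) + (1/11)(0.025869) + (1/6)(0.017711) = 0.48351.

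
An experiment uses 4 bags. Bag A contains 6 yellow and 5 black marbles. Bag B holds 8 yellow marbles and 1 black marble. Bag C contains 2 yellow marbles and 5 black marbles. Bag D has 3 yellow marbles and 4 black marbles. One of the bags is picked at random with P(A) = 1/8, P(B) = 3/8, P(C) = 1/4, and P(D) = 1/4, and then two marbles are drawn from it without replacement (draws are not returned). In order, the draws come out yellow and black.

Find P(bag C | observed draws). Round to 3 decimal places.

0.288

Compute the likelihood of the observed sequence for each case: P(data | bag A) = (6/11)(5/10) = 3/11; P(data | bag B) = (8/9)(1/8) = 1/9; P(data | bag C) = (2/7)(5/6) = 5/21; P(data | bag D) = (3/7)(4/6) = 2/7.
The prior-weighted likelihoods are 1/8 · 3/11 = 3/88, 3/8 · 1/9 = 1/24, 1/4 · 5/21 = 5/84, 1/4 · 2/7 = 1/14; these sum to 191/924.
Therefore the posterior P(bag C | data) = (5/84) / (191/924) = 55/191.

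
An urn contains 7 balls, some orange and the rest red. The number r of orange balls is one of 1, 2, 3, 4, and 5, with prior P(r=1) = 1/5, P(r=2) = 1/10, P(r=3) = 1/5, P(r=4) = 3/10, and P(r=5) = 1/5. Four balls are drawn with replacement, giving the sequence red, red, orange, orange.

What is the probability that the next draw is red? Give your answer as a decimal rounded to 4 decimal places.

For each hypothesis, P(data | H) works out to: P(data | r = 1) = (6/7)(6/7)(1/7)(1/7) = 0.014994; P(data | r = 2) = (5/7)(5/7)(2/7)(2/7) = 0.041649; P(data | r = 3) = (4/7)(4/7)(3/7)(3/7) = 0.059975; P(data | r = 4) = (3/7)(3/7)(4/7)(4/7) = 0.059975; P(data | r = 5) = (2/7)(2/7)(5/7)(5/7) = 0.041649.
Weighting by the prior gives 1/5 · 0.014994 = 0.0029988, 1/10 · 0.041649 = 0.0041649, 1/5 · 0.059975 = 0.011995, 3/10 · 0.059975 = 0.017993, 1/5 · 0.041649 = 0.0083299; with total 0.045481.
Normalising, the posterior is P(r = 1 | data) = 0.065934, P(r = 2 | data) = 0.091575, P(r = 3 | data) = 0.26374, P(r = 4 | data) = 0.3956, P(r = 5 | data) = 0.18315.
Averaging over the posterior, P(red next | data) = (6/7)(0.065934) + (5/7)(0.091575) + (4/7)(0.26374) + (3/7)(0.3956) + (2/7)(0.18315) = 0.49451.

0.4945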